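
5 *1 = 5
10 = 10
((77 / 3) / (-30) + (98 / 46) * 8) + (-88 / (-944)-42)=-1570522 / 61065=-25.72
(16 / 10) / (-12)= -2 / 15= -0.13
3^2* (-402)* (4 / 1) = -14472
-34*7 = -238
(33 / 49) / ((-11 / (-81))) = 243 / 49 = 4.96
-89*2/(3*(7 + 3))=-89/15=-5.93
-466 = -466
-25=-25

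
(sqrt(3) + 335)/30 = sqrt(3)/30 + 67/6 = 11.22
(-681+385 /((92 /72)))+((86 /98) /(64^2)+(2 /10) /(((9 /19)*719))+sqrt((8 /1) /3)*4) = -56710042868617 /149356892160+8*sqrt(6) /3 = -373.16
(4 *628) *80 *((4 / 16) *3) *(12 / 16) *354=40016160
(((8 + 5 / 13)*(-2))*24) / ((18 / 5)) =-4360 / 39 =-111.79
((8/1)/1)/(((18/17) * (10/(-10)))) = -68/9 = -7.56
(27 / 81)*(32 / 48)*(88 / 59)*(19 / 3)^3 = 1207184 / 14337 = 84.20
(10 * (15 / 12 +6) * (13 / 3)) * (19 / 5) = 7163 / 6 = 1193.83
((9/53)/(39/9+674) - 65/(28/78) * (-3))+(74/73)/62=1856253677629/3417062110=543.23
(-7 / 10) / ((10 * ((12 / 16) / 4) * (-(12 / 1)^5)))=7 / 4665600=0.00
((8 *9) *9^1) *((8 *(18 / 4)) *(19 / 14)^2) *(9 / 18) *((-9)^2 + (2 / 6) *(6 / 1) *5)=13684788 / 7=1954969.71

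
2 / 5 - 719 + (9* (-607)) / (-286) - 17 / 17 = -1001713 / 1430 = -700.50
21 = 21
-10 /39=-0.26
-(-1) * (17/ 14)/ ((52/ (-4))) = -0.09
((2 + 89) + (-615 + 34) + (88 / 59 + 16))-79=-551.51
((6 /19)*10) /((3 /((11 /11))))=20 /19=1.05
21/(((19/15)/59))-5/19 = 18580/19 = 977.89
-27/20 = -1.35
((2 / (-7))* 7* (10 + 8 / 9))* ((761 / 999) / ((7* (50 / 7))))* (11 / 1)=-3.65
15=15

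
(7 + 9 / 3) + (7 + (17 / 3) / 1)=68 / 3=22.67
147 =147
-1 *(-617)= 617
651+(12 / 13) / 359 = 3038229 / 4667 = 651.00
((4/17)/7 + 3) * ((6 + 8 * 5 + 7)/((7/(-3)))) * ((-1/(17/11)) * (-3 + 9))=3788334/14161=267.52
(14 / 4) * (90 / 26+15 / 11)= 2415 / 143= 16.89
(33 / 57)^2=0.34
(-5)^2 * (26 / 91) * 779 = 38950 / 7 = 5564.29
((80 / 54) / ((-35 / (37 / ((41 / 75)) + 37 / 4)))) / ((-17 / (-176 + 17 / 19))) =-27984506 / 834309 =-33.54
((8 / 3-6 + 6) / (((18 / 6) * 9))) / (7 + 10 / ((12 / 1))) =16 / 1269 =0.01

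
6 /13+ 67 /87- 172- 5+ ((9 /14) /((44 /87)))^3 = -45924147790427 /264365477376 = -173.71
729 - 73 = 656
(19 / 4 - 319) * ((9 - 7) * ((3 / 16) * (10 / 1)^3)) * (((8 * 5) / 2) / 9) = -261875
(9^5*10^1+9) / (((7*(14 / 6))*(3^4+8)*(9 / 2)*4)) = 4017 / 178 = 22.57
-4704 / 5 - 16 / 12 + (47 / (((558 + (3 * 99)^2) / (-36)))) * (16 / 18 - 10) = -941.96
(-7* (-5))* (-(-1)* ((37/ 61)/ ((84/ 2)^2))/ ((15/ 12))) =37/ 3843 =0.01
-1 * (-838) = 838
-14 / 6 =-2.33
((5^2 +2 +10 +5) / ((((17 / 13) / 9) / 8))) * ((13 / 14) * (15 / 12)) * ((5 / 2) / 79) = 114075 / 1343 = 84.94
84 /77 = 12 /11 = 1.09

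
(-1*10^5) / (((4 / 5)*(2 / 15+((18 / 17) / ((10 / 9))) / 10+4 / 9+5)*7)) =-956250000 / 303793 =-3147.70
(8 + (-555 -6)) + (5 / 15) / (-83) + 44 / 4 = -542.00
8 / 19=0.42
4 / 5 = 0.80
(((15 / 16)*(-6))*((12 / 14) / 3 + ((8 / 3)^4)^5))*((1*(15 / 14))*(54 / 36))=-100880631740268720425 / 33748629264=-2989177158.90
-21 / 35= -3 / 5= -0.60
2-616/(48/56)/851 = 2950/2553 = 1.16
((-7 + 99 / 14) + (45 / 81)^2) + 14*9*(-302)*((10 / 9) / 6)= -7990489 / 1134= -7046.29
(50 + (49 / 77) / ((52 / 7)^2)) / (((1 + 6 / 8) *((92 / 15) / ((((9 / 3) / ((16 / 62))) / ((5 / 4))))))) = 415024497 / 9577568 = 43.33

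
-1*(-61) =61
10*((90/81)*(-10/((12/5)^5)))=-390625/279936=-1.40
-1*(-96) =96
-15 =-15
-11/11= -1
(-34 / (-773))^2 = 1156 / 597529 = 0.00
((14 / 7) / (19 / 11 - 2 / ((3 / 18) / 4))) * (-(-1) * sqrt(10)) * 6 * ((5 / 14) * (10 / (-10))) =330 * sqrt(10) / 3563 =0.29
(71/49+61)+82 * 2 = 11096/49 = 226.45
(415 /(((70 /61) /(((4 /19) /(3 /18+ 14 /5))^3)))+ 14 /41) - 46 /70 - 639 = -4435170065478078 /6938773702385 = -639.19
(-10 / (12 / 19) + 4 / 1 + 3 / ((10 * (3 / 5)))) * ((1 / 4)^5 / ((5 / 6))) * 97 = -1649 / 1280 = -1.29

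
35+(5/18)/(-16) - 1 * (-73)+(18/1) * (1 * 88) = 487291/288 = 1691.98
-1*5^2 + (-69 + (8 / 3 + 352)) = 782 / 3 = 260.67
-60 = -60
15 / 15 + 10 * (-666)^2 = 4435561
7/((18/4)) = 14/9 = 1.56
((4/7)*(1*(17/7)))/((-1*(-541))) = 68/26509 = 0.00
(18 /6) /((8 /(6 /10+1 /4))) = 51 /160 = 0.32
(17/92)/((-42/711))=-4029/1288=-3.13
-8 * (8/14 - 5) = 248/7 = 35.43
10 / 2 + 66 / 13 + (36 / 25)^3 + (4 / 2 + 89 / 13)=4450278 / 203125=21.91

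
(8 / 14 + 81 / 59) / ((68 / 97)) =77891 / 28084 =2.77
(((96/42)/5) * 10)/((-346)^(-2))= 3830912/7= 547273.14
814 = 814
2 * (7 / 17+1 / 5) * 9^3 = 75816 / 85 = 891.95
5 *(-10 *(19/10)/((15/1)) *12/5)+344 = 1644/5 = 328.80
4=4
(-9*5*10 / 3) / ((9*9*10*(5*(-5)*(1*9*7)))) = 1 / 8505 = 0.00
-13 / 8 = -1.62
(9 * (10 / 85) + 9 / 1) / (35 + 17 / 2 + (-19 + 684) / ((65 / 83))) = 4446 / 394553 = 0.01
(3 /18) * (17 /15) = 17 /90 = 0.19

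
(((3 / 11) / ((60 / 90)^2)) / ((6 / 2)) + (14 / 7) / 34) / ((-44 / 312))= -7683 / 4114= -1.87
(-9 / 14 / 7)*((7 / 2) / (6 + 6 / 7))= -3 / 64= -0.05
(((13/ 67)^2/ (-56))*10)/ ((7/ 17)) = -14365/ 879844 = -0.02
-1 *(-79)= 79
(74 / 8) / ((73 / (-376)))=-3478 / 73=-47.64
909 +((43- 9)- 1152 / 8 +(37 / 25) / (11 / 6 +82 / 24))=419623 / 525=799.28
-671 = -671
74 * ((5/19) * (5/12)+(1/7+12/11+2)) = 2171789/8778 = 247.41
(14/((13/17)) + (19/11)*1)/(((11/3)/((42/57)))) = 120330/29887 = 4.03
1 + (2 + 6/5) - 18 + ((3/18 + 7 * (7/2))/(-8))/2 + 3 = -1481/120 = -12.34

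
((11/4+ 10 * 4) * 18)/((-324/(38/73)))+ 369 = 107387/292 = 367.76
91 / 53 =1.72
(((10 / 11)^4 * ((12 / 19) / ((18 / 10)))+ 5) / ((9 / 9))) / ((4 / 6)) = 4372685 / 556358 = 7.86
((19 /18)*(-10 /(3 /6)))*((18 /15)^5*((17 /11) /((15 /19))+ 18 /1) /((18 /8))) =-16017152 /34375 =-465.95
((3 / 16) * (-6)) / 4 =-0.28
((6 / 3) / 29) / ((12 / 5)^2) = 25 / 2088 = 0.01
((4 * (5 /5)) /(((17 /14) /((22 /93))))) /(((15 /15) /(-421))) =-518672 /1581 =-328.07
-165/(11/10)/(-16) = 75/8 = 9.38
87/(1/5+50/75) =1305/13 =100.38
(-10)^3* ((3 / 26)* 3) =-4500 / 13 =-346.15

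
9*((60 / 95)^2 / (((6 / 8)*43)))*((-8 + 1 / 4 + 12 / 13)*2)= -306720 / 201799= -1.52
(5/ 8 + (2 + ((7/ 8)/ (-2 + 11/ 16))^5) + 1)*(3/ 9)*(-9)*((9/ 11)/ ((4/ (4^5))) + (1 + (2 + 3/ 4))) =-21235457/ 9504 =-2234.37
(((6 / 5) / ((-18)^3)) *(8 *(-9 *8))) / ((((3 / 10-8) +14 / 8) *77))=-0.00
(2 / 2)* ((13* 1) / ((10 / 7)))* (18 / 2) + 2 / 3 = 2477 / 30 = 82.57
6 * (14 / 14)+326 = 332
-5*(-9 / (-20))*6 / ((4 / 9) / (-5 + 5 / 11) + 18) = -6075 / 8056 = -0.75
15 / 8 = 1.88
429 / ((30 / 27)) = 386.10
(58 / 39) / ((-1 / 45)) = -66.92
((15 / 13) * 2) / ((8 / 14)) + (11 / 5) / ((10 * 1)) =1384 / 325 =4.26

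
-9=-9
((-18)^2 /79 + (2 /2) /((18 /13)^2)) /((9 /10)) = 591635 /115182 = 5.14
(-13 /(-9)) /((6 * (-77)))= -13 /4158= -0.00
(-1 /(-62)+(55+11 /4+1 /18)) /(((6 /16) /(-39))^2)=174486416 /279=625399.34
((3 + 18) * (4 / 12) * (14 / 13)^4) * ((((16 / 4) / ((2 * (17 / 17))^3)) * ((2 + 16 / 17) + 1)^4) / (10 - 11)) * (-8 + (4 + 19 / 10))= 28449110814348 / 11927216405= 2385.23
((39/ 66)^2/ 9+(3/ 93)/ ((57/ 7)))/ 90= 21941/ 46182312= 0.00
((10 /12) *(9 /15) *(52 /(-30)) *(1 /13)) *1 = -1 /15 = -0.07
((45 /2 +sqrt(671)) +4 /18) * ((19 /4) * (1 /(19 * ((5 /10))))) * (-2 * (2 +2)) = -4 * sqrt(671)-818 /9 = -194.50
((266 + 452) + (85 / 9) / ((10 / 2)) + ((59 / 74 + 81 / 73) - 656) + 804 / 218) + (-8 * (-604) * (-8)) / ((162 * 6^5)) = 804941640457 / 11589704694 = 69.45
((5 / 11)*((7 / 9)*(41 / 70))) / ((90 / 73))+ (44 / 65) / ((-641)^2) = 3197425129 / 19036938492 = 0.17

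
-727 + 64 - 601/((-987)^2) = -645874648/974169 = -663.00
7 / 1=7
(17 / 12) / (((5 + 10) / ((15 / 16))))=17 / 192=0.09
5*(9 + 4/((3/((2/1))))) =175/3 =58.33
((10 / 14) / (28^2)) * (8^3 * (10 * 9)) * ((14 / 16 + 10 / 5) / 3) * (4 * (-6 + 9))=482.80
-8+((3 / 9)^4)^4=-344373767 / 43046721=-8.00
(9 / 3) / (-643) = -3 / 643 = -0.00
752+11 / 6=4523 / 6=753.83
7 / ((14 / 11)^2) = 121 / 28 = 4.32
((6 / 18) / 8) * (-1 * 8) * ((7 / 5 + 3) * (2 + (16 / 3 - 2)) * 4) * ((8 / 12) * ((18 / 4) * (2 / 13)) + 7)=-233.46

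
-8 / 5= -1.60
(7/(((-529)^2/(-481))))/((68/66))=-111111/9514594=-0.01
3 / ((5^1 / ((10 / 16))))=0.38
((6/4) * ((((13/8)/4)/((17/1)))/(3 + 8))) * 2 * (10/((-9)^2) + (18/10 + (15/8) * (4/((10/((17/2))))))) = 349531/6462720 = 0.05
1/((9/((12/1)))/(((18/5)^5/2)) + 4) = 1259712/5041973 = 0.25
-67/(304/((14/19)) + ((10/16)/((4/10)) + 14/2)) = -7504/47167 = -0.16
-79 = -79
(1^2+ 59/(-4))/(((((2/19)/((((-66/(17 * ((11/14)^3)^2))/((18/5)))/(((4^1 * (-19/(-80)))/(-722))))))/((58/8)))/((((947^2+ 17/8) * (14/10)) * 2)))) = -8284027601310.74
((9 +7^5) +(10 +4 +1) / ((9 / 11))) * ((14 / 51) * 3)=707042 / 51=13863.57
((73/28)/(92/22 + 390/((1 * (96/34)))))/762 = 803/33398841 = 0.00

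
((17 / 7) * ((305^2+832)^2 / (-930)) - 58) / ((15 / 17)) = -2545846852621 / 97650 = -26071140.32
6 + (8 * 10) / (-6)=-22 / 3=-7.33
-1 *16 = -16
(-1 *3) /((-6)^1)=1 /2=0.50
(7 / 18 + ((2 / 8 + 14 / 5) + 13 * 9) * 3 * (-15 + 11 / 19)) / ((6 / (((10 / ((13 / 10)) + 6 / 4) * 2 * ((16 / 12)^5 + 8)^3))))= -28995061.12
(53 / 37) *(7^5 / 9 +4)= 892679 / 333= 2680.72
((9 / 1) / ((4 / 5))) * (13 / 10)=117 / 8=14.62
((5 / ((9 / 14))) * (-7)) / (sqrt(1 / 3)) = -490 * sqrt(3) / 9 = -94.30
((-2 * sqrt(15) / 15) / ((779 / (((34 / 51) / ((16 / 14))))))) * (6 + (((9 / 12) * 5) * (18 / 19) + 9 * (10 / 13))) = -18991 * sqrt(15) / 11544780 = -0.01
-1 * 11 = -11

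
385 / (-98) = -55 / 14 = -3.93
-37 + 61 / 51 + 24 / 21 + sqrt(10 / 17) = -12374 / 357 + sqrt(170) / 17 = -33.89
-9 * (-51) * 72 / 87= 11016 / 29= 379.86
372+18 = 390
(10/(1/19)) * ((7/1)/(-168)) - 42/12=-137/12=-11.42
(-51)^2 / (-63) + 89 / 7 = -200 / 7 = -28.57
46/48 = 23/24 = 0.96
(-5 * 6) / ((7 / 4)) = -120 / 7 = -17.14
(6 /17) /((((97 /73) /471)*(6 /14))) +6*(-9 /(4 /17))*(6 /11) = 3024309 /18139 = 166.73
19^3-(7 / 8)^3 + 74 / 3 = 10572283 / 1536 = 6883.00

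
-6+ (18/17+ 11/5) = -233/85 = -2.74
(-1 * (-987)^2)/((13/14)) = -13638366/13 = -1049105.08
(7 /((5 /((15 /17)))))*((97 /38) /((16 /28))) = 14259 /2584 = 5.52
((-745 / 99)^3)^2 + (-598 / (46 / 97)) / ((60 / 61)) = 3395399693455454393 / 18829602988020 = 180322.43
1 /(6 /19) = 19 /6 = 3.17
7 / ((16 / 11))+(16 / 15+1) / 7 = 8581 / 1680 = 5.11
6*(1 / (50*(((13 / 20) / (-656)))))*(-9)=1089.97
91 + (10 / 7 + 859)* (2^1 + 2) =24729 / 7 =3532.71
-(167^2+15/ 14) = -390461/ 14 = -27890.07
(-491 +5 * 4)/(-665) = 0.71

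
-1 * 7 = -7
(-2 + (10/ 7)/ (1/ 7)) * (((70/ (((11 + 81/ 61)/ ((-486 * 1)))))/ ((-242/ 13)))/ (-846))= -749385/ 534578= -1.40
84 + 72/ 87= 84.83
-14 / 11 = -1.27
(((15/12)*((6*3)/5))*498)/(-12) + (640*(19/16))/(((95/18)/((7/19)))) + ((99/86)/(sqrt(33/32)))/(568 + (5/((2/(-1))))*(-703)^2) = -10161/76 - 4*sqrt(66)/35402029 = -133.70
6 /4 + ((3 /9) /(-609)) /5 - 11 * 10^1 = -1982297 /18270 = -108.50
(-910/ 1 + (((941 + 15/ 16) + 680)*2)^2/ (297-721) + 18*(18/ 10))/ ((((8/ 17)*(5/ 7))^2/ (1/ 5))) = -45483.98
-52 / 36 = -13 / 9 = -1.44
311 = 311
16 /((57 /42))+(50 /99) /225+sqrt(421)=199622 /16929+sqrt(421)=32.31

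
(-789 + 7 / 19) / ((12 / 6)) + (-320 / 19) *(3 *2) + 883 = 7365 / 19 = 387.63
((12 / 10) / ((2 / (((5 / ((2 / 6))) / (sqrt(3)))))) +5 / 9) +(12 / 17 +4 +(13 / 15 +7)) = 3 * sqrt(3) +10043 / 765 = 18.32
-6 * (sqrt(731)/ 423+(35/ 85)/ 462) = -2 * sqrt(731)/ 141-1/ 187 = -0.39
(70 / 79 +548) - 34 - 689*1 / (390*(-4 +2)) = 2444747 / 4740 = 515.77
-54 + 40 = -14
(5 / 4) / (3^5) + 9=8753 / 972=9.01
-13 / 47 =-0.28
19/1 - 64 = -45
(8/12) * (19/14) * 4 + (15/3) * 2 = 286/21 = 13.62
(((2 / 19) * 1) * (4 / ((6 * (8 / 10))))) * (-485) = -2425 / 57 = -42.54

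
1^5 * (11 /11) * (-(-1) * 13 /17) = 13 /17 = 0.76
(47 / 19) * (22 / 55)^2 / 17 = 188 / 8075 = 0.02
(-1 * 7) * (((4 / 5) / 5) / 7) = -4 / 25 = -0.16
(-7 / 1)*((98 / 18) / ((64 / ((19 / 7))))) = -931 / 576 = -1.62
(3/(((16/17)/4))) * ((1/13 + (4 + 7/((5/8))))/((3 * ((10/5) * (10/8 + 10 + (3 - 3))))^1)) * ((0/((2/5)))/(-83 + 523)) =0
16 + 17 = 33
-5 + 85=80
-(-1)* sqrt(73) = sqrt(73) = 8.54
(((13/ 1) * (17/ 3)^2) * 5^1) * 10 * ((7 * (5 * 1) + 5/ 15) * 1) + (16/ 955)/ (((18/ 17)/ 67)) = 19016082836/ 25785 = 737486.25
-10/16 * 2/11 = -5/44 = -0.11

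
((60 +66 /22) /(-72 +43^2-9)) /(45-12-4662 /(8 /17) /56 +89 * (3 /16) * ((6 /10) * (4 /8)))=-105 /409292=-0.00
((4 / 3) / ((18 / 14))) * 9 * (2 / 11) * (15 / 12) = 70 / 33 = 2.12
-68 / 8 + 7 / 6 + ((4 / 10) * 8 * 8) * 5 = 362 / 3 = 120.67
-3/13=-0.23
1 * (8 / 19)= 0.42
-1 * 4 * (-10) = 40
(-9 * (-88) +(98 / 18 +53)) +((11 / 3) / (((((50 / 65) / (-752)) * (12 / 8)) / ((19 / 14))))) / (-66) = 899.58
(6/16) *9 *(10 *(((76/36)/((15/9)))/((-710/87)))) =-14877/2840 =-5.24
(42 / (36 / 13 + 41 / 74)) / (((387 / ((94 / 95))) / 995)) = 251932408 / 7835847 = 32.15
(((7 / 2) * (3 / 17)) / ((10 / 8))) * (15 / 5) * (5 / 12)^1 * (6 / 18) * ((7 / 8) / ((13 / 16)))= 49 / 221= 0.22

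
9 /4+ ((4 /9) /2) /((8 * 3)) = 61 /27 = 2.26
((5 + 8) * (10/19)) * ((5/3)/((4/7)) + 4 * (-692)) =-18918.99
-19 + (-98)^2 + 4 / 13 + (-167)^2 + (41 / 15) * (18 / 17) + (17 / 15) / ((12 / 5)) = 1490861873 / 39780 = 37477.67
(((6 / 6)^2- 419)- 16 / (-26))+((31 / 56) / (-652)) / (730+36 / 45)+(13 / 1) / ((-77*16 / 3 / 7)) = -7967226222889 / 19078323264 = -417.61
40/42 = 20/21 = 0.95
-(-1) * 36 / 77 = 36 / 77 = 0.47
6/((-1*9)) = -2/3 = -0.67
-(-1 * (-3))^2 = -9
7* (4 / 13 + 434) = 39522 / 13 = 3040.15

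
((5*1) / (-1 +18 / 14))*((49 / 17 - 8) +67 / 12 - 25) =-175175 / 408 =-429.35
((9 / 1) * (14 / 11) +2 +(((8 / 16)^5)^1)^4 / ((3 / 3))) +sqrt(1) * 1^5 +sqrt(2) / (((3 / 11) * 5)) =11 * sqrt(2) / 15 +166723595 / 11534336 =15.49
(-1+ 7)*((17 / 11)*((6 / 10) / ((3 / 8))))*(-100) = -16320 / 11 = -1483.64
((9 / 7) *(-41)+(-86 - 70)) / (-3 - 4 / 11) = 16071 / 259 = 62.05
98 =98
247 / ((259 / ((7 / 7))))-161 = -41452 / 259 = -160.05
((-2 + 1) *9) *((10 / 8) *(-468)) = 5265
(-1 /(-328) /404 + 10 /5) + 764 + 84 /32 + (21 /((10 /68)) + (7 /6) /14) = 1811786899 /1987680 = 911.51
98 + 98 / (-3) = 196 / 3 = 65.33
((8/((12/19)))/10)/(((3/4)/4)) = 304/45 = 6.76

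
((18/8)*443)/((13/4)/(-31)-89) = -41199/3683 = -11.19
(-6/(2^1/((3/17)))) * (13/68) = -117/1156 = -0.10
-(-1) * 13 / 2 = 13 / 2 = 6.50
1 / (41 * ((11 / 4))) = 4 / 451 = 0.01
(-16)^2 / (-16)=-16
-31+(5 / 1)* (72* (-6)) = -2191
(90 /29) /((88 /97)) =4365 /1276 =3.42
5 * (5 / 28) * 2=25 / 14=1.79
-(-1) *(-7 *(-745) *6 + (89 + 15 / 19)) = 596216 / 19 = 31379.79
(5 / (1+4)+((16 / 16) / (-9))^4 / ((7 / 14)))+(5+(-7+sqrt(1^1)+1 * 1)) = 6563 / 6561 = 1.00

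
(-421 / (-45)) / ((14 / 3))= 421 / 210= 2.00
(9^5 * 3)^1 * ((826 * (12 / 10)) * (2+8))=1755881064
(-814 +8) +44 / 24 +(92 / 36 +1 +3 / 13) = -187289 / 234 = -800.38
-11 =-11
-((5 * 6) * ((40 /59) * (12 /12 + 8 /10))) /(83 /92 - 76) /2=33120 /135877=0.24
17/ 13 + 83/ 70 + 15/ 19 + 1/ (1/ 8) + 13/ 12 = 1282871/ 103740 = 12.37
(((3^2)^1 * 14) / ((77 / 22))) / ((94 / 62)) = 1116 / 47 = 23.74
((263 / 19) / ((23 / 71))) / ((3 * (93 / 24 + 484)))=149384 / 5116833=0.03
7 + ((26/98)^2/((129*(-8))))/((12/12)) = 17344655/2477832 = 7.00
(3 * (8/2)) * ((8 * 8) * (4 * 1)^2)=12288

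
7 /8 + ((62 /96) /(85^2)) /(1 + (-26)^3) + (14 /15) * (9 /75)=6015774839 /6095010000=0.99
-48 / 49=-0.98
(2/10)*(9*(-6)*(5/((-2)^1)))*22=594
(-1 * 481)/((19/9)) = -4329/19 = -227.84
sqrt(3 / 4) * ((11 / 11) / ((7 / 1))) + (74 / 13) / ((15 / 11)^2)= 3.18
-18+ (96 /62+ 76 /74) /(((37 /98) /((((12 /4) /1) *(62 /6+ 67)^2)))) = 15579325702 /127317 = 122366.42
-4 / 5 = -0.80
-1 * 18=-18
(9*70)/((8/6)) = 945/2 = 472.50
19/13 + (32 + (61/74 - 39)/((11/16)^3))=-53790355/640211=-84.02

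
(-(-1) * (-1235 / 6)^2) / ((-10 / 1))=-4236.74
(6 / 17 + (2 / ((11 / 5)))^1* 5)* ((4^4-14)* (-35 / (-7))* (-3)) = -302280 / 17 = -17781.18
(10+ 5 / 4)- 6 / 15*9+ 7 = 293 / 20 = 14.65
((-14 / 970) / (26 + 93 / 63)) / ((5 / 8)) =-1176 / 1399225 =-0.00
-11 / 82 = -0.13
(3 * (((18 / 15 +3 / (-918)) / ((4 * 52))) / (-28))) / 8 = -1831 / 23761920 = -0.00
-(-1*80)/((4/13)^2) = 845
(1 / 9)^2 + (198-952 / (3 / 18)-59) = -451412 / 81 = -5572.99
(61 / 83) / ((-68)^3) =-61 / 26097856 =-0.00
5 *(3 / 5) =3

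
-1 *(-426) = 426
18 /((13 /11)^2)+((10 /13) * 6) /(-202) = 219588 /17069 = 12.86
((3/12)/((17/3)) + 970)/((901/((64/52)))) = 263852/199121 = 1.33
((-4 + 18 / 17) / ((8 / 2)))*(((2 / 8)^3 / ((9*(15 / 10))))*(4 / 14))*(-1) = 0.00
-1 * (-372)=372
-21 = -21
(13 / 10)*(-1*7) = -91 / 10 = -9.10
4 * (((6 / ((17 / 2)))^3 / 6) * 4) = 4608 / 4913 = 0.94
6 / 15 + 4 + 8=62 / 5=12.40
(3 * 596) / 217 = 1788 / 217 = 8.24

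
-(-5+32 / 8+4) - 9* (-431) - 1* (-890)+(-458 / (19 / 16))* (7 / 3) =220366 / 57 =3866.07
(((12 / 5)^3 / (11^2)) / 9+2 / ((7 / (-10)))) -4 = -724656 / 105875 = -6.84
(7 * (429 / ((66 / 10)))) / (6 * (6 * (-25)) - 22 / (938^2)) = -200164510 / 395929811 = -0.51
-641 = -641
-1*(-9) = 9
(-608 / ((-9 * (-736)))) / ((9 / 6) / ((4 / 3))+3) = -152 / 6831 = -0.02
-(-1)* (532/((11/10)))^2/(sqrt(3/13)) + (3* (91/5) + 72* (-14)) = -4767/5 + 28302400* sqrt(39)/363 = 485956.88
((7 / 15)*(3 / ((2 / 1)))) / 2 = 7 / 20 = 0.35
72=72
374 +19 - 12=381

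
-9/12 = -3/4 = -0.75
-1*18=-18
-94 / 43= -2.19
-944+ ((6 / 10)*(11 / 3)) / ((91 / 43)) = -429047 / 455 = -942.96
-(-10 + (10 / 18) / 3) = 265 / 27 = 9.81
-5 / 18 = -0.28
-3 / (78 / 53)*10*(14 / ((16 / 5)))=-9275 / 104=-89.18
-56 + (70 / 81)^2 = -362516 / 6561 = -55.25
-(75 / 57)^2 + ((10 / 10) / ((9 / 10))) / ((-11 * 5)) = -62597 / 35739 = -1.75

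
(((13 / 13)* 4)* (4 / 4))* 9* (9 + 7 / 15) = 1704 / 5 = 340.80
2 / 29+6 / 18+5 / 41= 1870 / 3567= 0.52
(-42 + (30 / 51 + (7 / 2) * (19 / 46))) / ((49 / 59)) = -3687913 / 76636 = -48.12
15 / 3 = 5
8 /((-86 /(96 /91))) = -384 /3913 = -0.10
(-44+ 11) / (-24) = 11 / 8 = 1.38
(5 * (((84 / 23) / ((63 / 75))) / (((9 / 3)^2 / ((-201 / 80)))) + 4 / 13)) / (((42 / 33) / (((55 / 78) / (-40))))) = 1966855 / 31344768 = 0.06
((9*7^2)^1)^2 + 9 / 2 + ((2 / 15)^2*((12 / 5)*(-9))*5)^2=243111483 / 1250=194489.19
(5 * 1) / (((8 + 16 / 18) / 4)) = 9 / 4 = 2.25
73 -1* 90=-17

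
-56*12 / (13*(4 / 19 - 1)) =4256 / 65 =65.48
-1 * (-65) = 65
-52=-52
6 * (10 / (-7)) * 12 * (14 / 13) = -1440 / 13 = -110.77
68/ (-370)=-34/ 185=-0.18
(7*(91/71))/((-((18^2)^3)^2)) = -637/82135028081258496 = -0.00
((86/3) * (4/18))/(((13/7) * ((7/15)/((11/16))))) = 2365/468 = 5.05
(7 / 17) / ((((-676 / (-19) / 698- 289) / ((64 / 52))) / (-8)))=5941376 / 423440641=0.01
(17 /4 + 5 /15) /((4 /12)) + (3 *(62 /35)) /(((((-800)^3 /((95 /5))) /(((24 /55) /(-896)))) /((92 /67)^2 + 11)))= 3406755968306625743 /247764070400000000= 13.75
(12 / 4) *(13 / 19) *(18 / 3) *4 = 936 / 19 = 49.26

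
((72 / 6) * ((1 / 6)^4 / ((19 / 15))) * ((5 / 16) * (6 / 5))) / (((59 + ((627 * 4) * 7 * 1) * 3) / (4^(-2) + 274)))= 0.00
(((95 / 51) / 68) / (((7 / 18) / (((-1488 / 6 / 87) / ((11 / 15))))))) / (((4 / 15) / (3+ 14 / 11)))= -31143375 / 7098707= -4.39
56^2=3136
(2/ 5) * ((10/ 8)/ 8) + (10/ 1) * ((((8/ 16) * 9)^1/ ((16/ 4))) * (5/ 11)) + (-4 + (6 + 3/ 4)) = 1395/ 176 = 7.93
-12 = -12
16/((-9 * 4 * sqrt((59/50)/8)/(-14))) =1120 * sqrt(59)/531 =16.20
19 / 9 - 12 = -89 / 9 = -9.89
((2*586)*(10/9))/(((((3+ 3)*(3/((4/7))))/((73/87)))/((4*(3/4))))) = 1711120/16443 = 104.06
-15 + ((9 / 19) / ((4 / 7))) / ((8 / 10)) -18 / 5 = -17.56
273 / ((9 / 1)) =91 / 3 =30.33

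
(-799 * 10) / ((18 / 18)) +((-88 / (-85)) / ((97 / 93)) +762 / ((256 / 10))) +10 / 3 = -12594521297 / 1583040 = -7955.91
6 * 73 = 438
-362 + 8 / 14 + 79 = -282.43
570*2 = 1140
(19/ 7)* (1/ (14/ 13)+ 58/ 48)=6821/ 1176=5.80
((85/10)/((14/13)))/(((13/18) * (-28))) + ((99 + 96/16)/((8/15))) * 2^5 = 2469447/392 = 6299.61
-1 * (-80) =80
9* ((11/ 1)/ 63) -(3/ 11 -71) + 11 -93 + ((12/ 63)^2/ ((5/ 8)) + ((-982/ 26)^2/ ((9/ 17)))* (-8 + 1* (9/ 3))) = -18421719556/ 1366365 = -13482.28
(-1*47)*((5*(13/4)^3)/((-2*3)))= 516295/384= 1344.52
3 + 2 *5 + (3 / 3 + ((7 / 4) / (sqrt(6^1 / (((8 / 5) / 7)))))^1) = sqrt(105) / 30 + 14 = 14.34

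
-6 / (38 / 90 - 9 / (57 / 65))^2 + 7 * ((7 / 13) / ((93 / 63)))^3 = 643552640485353 / 2316808607996246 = 0.28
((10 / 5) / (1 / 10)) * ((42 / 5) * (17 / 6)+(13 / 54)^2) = 347849 / 729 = 477.16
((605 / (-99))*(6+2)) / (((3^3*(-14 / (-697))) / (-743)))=113931620 / 1701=66979.20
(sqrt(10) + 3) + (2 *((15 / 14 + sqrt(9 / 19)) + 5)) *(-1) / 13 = -6 *sqrt(19) / 247 + 188 / 91 + sqrt(10) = 5.12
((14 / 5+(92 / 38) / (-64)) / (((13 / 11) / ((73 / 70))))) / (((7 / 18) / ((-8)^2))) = 121370238 / 302575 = 401.12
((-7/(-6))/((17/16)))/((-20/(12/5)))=-56/425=-0.13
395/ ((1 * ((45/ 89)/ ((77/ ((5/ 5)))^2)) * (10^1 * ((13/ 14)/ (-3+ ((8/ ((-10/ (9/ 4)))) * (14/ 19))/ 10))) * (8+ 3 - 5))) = -72368283064/ 277875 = -260434.67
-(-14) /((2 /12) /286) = 24024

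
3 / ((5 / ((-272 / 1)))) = -816 / 5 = -163.20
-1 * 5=-5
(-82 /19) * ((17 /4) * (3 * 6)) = -6273 /19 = -330.16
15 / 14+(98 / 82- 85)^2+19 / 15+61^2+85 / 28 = 7589454757 / 706020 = 10749.63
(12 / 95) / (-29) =-12 / 2755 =-0.00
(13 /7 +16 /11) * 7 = 255 /11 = 23.18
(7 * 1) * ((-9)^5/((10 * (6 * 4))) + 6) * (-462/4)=31051251/160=194070.32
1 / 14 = 0.07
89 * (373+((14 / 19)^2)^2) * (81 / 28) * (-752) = -72274775.53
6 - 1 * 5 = 1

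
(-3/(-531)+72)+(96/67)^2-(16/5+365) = -1168554388/3972765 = -294.14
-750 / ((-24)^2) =-125 / 96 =-1.30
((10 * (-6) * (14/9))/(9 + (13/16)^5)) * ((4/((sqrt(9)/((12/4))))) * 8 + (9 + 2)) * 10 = -18035507200/4203633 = -4290.46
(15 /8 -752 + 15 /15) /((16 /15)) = -89895 /128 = -702.30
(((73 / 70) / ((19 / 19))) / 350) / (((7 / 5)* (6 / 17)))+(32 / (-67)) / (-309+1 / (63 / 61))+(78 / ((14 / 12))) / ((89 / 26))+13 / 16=484663247184623 / 23814759872400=20.35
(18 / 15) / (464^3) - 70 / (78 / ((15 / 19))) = -43705087259 / 61686609920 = -0.71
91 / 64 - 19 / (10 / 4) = -1977 / 320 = -6.18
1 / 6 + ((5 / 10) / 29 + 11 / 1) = 973 / 87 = 11.18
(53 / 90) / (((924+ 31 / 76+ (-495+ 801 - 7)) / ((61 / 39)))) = 122854 / 163178145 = 0.00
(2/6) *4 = 1.33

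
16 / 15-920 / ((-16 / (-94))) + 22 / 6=-81004 / 15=-5400.27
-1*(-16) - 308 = -292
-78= -78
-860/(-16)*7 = 1505/4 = 376.25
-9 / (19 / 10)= -90 / 19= -4.74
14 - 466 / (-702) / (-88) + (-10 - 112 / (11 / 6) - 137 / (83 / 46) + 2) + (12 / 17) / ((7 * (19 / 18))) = -130.93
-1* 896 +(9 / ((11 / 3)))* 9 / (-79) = -778867 / 869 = -896.28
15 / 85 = 0.18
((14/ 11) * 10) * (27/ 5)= 756/ 11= 68.73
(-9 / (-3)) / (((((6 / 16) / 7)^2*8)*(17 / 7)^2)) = 19208 / 867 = 22.15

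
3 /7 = 0.43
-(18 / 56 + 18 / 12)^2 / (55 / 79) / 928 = -205479 / 40015360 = -0.01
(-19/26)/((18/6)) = -19/78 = -0.24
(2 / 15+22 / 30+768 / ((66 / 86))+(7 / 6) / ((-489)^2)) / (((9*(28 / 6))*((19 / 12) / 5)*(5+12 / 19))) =11290815433 / 844336251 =13.37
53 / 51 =1.04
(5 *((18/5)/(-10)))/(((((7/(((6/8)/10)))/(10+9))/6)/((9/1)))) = -13851/700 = -19.79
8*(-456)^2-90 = 1663398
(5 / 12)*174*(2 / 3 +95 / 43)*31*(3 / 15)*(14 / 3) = 2334703 / 387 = 6032.82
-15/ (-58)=15/ 58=0.26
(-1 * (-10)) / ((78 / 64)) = 320 / 39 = 8.21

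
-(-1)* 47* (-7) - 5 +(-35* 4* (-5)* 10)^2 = 48999666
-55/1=-55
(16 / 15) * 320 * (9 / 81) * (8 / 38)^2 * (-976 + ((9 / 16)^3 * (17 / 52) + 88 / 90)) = -1638.84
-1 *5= -5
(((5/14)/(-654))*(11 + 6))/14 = -85/128184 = -0.00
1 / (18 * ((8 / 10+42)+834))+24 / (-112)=-118333 / 552384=-0.21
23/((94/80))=920/47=19.57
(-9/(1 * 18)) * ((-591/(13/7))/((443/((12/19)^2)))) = 297864/2078999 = 0.14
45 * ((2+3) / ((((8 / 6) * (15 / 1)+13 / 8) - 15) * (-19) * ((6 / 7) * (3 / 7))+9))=-4900 / 811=-6.04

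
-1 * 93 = -93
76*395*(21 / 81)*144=3362240 / 3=1120746.67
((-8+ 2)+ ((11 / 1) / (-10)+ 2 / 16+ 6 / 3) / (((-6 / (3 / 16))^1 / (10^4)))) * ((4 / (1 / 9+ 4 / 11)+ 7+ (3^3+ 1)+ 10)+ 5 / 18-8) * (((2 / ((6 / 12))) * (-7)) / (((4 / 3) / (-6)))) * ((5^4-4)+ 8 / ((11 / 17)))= -894999665735 / 752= -1190159129.97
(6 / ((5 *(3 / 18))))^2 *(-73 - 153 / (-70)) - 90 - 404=-3644386 / 875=-4165.01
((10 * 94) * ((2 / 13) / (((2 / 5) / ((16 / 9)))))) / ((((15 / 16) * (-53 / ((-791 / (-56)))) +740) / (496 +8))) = 190346240 / 432757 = 439.85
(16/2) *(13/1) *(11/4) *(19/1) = 5434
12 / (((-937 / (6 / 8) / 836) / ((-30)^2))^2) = 3821213880000 / 877969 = 4352333.49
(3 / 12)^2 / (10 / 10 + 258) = 1 / 4144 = 0.00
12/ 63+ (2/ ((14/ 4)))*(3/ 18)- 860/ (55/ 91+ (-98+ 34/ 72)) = 20356562/ 2222647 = 9.16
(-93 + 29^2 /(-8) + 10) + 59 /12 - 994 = -28253 /24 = -1177.21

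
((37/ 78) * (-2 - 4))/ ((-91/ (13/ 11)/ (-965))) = -35705/ 1001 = -35.67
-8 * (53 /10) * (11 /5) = -2332 /25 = -93.28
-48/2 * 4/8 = -12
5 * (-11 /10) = -11 /2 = -5.50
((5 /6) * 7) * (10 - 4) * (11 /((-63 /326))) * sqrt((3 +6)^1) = -17930 /3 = -5976.67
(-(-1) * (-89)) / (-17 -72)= 1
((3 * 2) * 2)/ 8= 3/ 2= 1.50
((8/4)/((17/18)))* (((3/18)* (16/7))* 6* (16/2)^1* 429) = 1976832/119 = 16612.03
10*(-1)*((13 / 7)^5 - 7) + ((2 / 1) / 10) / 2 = -25347593 / 168070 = -150.82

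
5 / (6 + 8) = 5 / 14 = 0.36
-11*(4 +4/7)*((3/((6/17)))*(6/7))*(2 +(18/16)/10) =-189618/245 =-773.95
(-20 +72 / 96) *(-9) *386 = 133749 / 2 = 66874.50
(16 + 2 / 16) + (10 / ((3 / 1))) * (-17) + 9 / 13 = -12433 / 312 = -39.85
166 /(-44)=-83 /22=-3.77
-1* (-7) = 7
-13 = -13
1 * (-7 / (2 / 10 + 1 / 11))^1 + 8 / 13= -23.45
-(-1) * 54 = 54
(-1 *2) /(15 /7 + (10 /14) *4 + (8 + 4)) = -2 /17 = -0.12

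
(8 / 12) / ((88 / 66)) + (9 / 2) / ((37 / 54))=523 / 74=7.07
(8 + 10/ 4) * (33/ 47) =693/ 94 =7.37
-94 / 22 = -47 / 11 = -4.27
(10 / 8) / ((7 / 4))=5 / 7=0.71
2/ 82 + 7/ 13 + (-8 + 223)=114895/ 533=215.56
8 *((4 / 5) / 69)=32 / 345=0.09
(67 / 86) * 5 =335 / 86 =3.90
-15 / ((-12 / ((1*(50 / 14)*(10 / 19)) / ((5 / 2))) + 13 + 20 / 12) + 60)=-1125 / 4403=-0.26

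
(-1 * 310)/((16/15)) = -2325/8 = -290.62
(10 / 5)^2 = 4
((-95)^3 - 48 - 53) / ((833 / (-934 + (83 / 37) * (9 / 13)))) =384583988332 / 400673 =959845.03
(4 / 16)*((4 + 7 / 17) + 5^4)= 2675 / 17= 157.35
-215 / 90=-2.39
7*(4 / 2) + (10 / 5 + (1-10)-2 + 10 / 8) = 25 / 4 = 6.25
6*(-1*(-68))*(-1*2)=-816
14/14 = 1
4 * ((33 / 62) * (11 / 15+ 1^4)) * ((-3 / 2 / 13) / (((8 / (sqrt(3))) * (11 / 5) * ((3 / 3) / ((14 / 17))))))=-21 * sqrt(3) / 1054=-0.03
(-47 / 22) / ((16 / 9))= -423 / 352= -1.20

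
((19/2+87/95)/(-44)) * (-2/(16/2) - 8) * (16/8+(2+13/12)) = 120719/12160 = 9.93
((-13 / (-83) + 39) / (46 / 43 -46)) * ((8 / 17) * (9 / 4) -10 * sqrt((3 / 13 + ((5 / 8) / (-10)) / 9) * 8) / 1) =-209625 / 227171 + 26875 * sqrt(10894) / 240534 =10.74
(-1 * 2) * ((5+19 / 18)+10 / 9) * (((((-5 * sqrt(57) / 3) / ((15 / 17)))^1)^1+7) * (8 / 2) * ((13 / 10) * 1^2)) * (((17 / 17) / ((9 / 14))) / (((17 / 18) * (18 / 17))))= 841.82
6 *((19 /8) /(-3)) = -19 /4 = -4.75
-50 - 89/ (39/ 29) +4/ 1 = -4375/ 39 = -112.18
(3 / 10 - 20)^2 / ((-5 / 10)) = -38809 / 50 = -776.18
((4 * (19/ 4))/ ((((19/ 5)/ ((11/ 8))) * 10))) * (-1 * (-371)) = 4081/ 16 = 255.06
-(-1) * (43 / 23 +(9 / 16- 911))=-334353 / 368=-908.57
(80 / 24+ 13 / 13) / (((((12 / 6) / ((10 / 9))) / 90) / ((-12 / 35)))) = -520 / 7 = -74.29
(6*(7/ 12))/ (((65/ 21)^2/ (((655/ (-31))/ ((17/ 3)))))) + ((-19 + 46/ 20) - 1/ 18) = -145225723/ 8015670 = -18.12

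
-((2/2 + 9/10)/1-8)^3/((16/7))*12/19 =4766601/76000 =62.72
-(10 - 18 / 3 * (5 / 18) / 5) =-29 / 3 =-9.67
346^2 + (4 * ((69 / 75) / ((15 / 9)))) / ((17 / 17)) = 14964776 / 125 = 119718.21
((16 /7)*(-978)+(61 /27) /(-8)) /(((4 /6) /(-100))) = 84509875 /252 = 335356.65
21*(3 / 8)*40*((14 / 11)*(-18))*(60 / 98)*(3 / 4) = -36450 / 11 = -3313.64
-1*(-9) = 9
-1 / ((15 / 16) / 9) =-48 / 5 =-9.60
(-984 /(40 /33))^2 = 16475481 /25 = 659019.24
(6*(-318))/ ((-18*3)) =106/ 3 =35.33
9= 9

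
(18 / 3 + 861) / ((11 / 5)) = 4335 / 11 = 394.09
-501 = -501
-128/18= -64/9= -7.11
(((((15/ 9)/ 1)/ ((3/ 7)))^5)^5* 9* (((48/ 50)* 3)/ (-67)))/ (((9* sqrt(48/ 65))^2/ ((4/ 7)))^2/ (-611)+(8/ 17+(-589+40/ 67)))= 801807089588976920935532100200653076171875000/ 2255525299547194564616816043493803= 355485744163.43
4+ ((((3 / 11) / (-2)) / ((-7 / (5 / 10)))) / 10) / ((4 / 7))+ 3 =12323 / 1760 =7.00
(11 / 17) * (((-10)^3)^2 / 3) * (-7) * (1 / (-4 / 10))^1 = 192500000 / 51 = 3774509.80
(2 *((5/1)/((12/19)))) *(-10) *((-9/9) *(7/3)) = 3325/9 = 369.44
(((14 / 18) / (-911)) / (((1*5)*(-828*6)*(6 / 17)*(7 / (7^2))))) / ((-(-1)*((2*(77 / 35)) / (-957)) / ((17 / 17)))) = -24157 / 162930528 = -0.00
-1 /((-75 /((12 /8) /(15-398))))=-1 /19150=-0.00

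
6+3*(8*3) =78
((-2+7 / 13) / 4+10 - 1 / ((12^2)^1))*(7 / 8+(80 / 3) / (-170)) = 5280739 / 763776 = 6.91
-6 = -6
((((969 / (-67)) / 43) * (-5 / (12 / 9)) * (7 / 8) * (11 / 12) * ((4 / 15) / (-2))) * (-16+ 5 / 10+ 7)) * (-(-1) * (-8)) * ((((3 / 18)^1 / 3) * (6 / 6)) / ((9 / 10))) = -2114035 / 3733776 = -0.57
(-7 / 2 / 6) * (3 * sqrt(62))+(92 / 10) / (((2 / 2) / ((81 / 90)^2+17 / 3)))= 44689 / 750 - 7 * sqrt(62) / 4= 45.81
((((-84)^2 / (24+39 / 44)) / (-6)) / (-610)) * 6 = 51744 / 111325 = 0.46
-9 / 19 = -0.47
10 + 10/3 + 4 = 52/3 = 17.33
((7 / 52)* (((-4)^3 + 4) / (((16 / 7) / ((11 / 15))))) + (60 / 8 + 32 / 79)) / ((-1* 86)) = -87315 / 1413152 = -0.06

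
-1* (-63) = 63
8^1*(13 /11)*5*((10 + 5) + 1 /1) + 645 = 15415 /11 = 1401.36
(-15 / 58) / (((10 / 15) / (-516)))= 200.17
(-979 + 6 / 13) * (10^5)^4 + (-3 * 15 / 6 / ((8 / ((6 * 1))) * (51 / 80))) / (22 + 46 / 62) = -1016407900000000000000004030 / 10387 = -97853846153846153846154.23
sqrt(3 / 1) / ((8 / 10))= 5 * sqrt(3) / 4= 2.17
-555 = -555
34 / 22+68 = 765 / 11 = 69.55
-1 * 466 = -466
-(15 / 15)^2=-1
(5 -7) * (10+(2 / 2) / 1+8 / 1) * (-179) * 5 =34010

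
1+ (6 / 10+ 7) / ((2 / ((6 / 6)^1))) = 24 / 5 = 4.80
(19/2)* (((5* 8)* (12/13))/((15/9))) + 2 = 2762/13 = 212.46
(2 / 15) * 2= 4 / 15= 0.27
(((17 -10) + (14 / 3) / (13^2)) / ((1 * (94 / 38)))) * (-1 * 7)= -473879 / 23829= -19.89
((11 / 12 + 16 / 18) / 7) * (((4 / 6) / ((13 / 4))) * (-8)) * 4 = -320 / 189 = -1.69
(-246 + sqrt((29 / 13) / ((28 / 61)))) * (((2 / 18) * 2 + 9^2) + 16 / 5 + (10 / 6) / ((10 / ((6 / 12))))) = -623651 / 30 + 2173 * sqrt(160979) / 4680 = -20602.07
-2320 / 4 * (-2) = 1160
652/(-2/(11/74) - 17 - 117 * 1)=-3586/811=-4.42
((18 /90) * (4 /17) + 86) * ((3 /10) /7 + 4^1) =1034931 /2975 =347.88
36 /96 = 3 /8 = 0.38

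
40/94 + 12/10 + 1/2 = 999/470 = 2.13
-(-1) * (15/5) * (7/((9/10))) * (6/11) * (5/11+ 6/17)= 21140/2057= 10.28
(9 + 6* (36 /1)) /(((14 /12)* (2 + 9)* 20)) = 135 /154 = 0.88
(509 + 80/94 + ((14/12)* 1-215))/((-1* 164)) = -83477/46248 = -1.80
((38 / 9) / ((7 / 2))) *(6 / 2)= 76 / 21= 3.62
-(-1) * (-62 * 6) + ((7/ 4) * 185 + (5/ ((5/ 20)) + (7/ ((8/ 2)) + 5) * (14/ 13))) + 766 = 38741/ 52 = 745.02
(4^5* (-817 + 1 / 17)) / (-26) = 32174.91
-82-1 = -83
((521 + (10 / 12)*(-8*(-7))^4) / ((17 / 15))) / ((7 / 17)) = 122939015 / 7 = 17562716.43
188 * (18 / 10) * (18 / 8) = 3807 / 5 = 761.40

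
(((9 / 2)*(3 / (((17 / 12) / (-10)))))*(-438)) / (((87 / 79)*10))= 1868508 / 493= 3790.08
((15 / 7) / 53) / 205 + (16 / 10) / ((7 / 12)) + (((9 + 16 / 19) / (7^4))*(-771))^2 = 287874248704914 / 22611077194265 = 12.73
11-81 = -70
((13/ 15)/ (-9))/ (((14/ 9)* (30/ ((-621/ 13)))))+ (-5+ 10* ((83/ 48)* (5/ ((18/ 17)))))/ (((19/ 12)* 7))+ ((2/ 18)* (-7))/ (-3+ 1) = 73852/ 9975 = 7.40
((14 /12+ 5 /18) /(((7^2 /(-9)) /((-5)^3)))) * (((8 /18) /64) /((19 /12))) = 1625 /11172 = 0.15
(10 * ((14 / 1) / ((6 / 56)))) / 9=3920 / 27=145.19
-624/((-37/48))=29952/37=809.51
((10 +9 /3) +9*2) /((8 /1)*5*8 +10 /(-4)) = 62 /635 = 0.10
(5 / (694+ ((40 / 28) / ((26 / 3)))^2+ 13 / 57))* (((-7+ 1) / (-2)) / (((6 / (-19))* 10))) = -8968323 / 1310801104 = -0.01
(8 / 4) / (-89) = -2 / 89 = -0.02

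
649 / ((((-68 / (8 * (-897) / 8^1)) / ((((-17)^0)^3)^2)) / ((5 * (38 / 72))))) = 18434845 / 816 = 22591.72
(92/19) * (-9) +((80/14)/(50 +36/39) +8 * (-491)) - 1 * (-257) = -163521969/44023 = -3714.47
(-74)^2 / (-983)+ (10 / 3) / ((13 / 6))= -51528 / 12779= -4.03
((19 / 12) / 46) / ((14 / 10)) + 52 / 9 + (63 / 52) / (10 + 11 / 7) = 890171 / 150696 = 5.91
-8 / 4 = -2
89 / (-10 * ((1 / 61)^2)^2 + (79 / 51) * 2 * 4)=62846272299 / 8750571002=7.18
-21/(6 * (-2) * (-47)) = -7/188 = -0.04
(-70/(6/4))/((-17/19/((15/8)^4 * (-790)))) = -4432640625/8704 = -509264.78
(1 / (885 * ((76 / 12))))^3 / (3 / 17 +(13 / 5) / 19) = 17 / 937894010350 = 0.00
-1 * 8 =-8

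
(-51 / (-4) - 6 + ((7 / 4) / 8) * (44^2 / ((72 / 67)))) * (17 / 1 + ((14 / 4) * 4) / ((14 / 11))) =404047 / 36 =11223.53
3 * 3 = 9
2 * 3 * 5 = 30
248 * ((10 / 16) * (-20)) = -3100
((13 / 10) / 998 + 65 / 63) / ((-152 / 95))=-649519 / 1005984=-0.65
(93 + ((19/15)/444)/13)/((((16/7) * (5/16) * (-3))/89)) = -5016370457/1298700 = -3862.61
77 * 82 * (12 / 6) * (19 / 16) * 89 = 1334621.75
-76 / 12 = -19 / 3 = -6.33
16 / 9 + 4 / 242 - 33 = -33983 / 1089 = -31.21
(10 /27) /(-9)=-10 /243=-0.04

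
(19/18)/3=19/54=0.35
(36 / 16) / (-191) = -9 / 764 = -0.01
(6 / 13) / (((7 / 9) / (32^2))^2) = 800012.46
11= 11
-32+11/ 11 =-31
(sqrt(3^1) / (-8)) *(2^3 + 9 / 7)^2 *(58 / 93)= -122525 *sqrt(3) / 18228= -11.64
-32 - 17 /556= -17809 /556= -32.03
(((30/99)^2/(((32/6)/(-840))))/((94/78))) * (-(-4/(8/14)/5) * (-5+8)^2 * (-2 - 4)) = 5159700/5687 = 907.28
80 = 80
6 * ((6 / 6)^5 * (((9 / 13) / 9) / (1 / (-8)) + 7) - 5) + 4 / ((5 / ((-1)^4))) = 592 / 65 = 9.11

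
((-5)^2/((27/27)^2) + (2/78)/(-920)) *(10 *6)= 896999/598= 1500.00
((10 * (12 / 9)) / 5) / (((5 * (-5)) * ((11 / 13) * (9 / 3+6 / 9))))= -104 / 3025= -0.03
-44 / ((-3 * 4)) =11 / 3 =3.67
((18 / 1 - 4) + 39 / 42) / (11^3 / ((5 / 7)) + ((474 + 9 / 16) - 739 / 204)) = 426360 / 66668749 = 0.01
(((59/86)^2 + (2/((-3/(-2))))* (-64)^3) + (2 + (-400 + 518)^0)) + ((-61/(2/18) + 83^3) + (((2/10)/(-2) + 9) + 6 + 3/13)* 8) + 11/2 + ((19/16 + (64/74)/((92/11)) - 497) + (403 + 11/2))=1088667893645831/4909316880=221755.47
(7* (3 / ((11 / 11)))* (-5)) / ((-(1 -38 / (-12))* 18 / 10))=14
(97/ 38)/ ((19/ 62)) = 3007/ 361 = 8.33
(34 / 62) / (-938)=-17 / 29078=-0.00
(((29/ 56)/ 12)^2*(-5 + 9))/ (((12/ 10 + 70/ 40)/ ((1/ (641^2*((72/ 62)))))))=130355/ 24631402150656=0.00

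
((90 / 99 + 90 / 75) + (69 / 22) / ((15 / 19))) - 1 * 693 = -75561 / 110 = -686.92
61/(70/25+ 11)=305/69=4.42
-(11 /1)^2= -121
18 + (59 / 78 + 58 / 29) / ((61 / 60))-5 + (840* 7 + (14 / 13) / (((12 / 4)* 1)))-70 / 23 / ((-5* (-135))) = 14517676183 / 2462265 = 5896.07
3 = 3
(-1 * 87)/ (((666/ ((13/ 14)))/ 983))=-119.24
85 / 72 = 1.18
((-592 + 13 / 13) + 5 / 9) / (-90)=2657 / 405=6.56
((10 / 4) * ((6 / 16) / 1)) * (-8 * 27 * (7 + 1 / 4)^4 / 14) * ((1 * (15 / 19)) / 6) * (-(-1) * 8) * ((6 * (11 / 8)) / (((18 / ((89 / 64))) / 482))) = -112640741004825 / 8716288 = -12923017.34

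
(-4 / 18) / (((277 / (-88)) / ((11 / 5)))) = 1936 / 12465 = 0.16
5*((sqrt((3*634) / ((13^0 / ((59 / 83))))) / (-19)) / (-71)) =5*sqrt(9314094) / 111967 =0.14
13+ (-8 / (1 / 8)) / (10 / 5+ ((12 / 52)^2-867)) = 29861 / 2284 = 13.07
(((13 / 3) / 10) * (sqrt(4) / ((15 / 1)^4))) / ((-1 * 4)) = -13 / 3037500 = -0.00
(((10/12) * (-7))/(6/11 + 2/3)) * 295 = -22715/16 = -1419.69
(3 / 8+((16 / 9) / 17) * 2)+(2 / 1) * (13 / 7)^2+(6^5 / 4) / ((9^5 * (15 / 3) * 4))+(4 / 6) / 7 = 61365293 / 8096760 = 7.58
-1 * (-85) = 85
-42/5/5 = -42/25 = -1.68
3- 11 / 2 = -5 / 2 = -2.50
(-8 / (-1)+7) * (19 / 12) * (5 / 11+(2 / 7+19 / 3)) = 77615 / 462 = 168.00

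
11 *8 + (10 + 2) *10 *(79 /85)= 3392 /17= 199.53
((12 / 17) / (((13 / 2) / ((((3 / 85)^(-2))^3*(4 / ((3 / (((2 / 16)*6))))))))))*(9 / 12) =44370531250 / 1053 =42137256.65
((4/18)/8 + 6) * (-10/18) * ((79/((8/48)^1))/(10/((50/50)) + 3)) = -85715/702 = -122.10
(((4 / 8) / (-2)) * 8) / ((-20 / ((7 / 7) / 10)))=1 / 100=0.01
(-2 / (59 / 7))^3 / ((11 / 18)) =-49392 / 2259169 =-0.02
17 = 17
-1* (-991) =991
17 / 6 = 2.83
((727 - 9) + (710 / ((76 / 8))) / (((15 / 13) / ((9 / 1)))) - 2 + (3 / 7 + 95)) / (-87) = -185452 / 11571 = -16.03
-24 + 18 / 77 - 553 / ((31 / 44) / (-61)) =114230674 / 2387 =47855.33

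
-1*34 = -34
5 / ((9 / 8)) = 40 / 9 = 4.44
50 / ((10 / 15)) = 75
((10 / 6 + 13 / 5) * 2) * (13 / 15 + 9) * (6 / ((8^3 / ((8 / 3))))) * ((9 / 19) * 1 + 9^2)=101824 / 475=214.37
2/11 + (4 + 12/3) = 90/11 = 8.18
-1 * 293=-293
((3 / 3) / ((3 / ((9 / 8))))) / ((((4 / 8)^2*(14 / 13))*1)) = 39 / 28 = 1.39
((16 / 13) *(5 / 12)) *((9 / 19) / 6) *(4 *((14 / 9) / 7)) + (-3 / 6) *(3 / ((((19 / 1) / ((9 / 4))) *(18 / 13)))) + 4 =138989 / 35568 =3.91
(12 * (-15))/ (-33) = 5.45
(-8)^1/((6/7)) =-28/3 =-9.33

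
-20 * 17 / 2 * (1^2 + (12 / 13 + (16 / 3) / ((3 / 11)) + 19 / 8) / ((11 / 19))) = -35421625 / 5148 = -6880.66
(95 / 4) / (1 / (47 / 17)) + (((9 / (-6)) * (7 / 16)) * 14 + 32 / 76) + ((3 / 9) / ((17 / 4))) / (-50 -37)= 76741919 / 1348848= 56.89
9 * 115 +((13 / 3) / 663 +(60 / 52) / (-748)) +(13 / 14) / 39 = 634071065 / 612612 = 1035.03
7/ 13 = 0.54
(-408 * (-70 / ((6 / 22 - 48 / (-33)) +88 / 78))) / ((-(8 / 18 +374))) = -1575288 / 58975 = -26.71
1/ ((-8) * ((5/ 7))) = -7/ 40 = -0.18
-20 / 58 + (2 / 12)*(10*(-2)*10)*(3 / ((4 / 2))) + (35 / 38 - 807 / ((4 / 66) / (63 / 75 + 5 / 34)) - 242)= -12584195009 / 936700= -13434.61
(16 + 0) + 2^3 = 24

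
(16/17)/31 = 16/527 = 0.03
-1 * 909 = -909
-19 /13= -1.46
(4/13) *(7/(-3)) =-28/39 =-0.72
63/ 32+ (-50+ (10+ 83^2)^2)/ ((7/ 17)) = 115590654.40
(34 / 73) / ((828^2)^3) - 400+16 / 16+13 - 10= -4657684542123836399599 / 11761829651827869696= -396.00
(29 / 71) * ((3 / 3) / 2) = 29 / 142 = 0.20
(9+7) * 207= 3312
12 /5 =2.40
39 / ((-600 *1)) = -0.06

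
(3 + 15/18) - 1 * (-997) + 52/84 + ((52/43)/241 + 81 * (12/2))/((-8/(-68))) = 2233897933/435246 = 5132.50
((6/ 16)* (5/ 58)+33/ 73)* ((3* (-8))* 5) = -246105/ 4234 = -58.13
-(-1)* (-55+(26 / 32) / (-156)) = -10561 / 192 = -55.01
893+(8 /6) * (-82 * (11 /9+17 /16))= 34733 /54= 643.20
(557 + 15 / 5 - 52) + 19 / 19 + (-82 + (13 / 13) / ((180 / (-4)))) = 19214 / 45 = 426.98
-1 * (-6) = 6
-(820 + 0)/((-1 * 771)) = 820/771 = 1.06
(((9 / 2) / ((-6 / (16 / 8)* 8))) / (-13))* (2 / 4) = 3 / 416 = 0.01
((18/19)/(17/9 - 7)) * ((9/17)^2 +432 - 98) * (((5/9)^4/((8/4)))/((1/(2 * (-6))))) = 120758750/3409911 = 35.41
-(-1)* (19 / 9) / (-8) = -19 / 72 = -0.26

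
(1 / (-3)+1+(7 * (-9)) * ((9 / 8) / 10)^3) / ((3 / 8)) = 886219 / 576000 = 1.54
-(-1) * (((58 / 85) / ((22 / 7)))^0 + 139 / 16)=155 / 16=9.69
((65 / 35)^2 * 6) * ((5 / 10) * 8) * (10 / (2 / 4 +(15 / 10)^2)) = 162240 / 539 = 301.00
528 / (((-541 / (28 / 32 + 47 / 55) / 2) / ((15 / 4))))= -6849 / 541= -12.66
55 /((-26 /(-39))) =165 /2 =82.50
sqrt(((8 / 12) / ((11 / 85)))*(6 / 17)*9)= 6*sqrt(55) / 11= 4.05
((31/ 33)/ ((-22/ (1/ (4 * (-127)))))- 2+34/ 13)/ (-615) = -2950867/ 2948619960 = -0.00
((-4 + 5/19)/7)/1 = -71/133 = -0.53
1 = 1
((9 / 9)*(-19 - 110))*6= -774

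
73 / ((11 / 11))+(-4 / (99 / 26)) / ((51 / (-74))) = 376273 / 5049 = 74.52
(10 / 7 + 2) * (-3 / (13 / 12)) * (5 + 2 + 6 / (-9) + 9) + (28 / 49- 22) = -15198 / 91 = -167.01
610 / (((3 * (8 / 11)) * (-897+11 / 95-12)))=-318725 / 1036128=-0.31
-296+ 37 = -259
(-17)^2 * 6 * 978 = 1695852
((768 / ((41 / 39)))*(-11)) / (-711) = 36608 / 3239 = 11.30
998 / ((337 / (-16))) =-15968 / 337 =-47.38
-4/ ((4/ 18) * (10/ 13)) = -117/ 5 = -23.40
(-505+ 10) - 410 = -905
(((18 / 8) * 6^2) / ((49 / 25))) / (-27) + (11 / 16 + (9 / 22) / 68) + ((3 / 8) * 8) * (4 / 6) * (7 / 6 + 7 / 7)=1537729 / 439824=3.50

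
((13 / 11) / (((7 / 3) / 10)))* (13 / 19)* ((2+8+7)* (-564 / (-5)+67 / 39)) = 9870302 / 1463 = 6746.62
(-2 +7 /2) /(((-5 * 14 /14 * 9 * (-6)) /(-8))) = -0.04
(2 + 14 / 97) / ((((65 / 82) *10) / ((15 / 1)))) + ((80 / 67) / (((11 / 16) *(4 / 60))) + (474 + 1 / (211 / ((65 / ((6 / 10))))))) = 114177291643 / 226262685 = 504.62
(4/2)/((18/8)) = 8/9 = 0.89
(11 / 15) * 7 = 77 / 15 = 5.13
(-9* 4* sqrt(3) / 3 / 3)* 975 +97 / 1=97 -3900* sqrt(3)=-6658.00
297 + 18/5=1503/5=300.60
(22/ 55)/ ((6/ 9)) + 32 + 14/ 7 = 173/ 5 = 34.60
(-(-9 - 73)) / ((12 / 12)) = 82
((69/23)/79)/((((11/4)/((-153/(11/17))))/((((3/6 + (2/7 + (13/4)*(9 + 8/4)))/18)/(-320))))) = 80631/3893120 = 0.02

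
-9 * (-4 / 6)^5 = 32 / 27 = 1.19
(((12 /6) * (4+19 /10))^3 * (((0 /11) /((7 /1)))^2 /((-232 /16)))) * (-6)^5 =0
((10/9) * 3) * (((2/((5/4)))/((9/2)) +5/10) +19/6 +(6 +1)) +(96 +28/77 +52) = 54976/297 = 185.10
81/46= 1.76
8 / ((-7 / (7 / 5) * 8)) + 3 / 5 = 2 / 5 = 0.40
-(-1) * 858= 858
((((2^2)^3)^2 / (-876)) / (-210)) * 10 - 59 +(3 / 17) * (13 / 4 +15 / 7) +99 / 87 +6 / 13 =-6629066099 / 117899964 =-56.23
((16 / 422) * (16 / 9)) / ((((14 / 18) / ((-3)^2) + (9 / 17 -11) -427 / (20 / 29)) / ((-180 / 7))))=70502400 / 25607296967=0.00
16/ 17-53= -52.06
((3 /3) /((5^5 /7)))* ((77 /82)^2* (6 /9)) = 0.00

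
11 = 11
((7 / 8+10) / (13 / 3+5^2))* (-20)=-7.41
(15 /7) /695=3 /973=0.00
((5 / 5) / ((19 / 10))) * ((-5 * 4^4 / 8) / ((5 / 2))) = -640 / 19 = -33.68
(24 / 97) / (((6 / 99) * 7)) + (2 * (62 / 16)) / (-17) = 5879 / 46172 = 0.13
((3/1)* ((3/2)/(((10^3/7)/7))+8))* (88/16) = 532851/4000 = 133.21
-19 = -19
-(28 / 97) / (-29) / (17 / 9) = 252 / 47821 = 0.01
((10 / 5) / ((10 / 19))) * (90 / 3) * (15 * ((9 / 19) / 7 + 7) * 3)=253800 / 7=36257.14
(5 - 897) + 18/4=-1775/2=-887.50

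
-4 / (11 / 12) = -48 / 11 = -4.36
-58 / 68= -29 / 34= -0.85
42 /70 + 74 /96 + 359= 86489 /240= 360.37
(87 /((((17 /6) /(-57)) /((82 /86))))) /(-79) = 1219914 /57749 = 21.12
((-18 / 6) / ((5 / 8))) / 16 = -3 / 10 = -0.30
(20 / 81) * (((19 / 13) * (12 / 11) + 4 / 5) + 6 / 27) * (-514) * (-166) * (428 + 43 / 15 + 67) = 42916669614464 / 1563705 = 27445502.58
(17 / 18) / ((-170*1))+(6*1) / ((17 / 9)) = 9703 / 3060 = 3.17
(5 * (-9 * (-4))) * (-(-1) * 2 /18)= 20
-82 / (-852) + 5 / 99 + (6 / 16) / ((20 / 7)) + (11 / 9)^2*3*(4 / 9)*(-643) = -38880609997 / 30365280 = -1280.43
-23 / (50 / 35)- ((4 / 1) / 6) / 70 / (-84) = -142001 / 8820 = -16.10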